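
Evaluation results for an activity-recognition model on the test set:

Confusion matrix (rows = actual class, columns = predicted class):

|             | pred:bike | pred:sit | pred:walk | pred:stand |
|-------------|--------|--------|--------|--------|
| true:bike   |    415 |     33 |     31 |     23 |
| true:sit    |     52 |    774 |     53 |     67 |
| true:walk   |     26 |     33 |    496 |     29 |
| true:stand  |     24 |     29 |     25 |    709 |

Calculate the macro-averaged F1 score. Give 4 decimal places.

Per-class F1 score (2·TP/(2·TP+FP+FN)):
  bike: TP=415, FP=52+26+24=102, FN=33+31+23=87 → 830/1019 = 0.81452
  sit: TP=774, FP=33+33+29=95, FN=52+53+67=172 → 1548/1815 = 0.85289
  walk: TP=496, FP=31+53+25=109, FN=26+33+29=88 → 992/1189 = 0.83431
  stand: TP=709, FP=23+67+29=119, FN=24+29+25=78 → 1418/1615 = 0.87802
Macro-F1 score = mean = (0.81452 + 0.85289 + 0.83431 + 0.87802) / 4 = 0.8449

0.8449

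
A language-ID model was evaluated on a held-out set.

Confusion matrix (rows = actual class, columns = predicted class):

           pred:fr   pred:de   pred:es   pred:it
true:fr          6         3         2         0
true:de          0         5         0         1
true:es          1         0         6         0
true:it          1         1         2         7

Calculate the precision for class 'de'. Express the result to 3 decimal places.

precision = TP/(TP+FP).
de: TP=5, FP=3+0+1=4 → 5/9 = 0.5556

0.556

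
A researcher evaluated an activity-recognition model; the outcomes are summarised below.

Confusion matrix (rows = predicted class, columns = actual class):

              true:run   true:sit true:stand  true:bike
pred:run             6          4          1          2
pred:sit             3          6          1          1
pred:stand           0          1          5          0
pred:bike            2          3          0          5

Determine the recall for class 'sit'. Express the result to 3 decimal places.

One-vs-rest for 'sit': TP = diagonal; FP = other classes predicted 'sit'; FN = 'sit' predicted as other.
recall = TP/(TP+FN).
sit: TP=6, FN=4+1+3=8 → 6/14 = 0.4286

0.429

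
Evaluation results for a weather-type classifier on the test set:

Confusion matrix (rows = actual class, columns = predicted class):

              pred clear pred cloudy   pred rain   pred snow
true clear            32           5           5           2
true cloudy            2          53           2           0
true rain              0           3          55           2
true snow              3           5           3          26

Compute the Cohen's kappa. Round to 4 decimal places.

0.7800

Observed agreement pₒ = trace/N = 166/198 = 0.83838
Expected agreement pₑ = Σ (rowᵢ·colᵢ)/N² = (44·37 + 57·66 + 60·65 + 37·30)/198² = 0.26528
κ = (pₒ − pₑ)/(1 − pₑ) = (0.83838 − 0.26528)/(1 − 0.26528) = 0.7800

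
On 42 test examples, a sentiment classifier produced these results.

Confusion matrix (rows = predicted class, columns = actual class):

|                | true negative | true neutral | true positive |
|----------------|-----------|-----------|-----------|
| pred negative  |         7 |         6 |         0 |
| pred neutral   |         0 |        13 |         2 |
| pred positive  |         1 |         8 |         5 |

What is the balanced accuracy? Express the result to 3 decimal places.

Balanced accuracy = mean of per-class recall.
  negative: recall = 7/8 = 0.8750
  neutral: recall = 13/27 = 0.4815
  positive: recall = 5/7 = 0.7143
Mean = (0.8750 + 0.4815 + 0.7143) / 3 = 0.690

0.690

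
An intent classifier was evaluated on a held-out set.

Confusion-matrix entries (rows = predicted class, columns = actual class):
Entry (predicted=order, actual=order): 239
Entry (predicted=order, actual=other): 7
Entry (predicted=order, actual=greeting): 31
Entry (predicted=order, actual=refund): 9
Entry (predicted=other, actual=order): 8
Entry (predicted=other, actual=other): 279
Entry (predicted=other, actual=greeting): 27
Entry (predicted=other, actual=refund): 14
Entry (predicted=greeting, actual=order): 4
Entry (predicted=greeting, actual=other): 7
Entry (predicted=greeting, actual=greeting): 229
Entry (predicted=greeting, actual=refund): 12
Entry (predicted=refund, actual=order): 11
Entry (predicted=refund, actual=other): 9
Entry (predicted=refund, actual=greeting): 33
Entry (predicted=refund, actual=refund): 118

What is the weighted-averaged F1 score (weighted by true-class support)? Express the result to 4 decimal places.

Per-class F1 score (2·TP/(2·TP+FP+FN)):
  order: TP=239, FP=7+31+9=47, FN=8+4+11=23 → 478/548 = 0.87226
  other: TP=279, FP=8+27+14=49, FN=7+7+9=23 → 558/630 = 0.88571
  greeting: TP=229, FP=4+7+12=23, FN=31+27+33=91 → 458/572 = 0.80070
  refund: TP=118, FP=11+9+33=53, FN=9+14+12=35 → 236/324 = 0.72840
Weighted-F1 score = Σ (supportᵢ/N)·F1 scoreᵢ with N=1037: (262/1037)·0.87226 + (302/1037)·0.88571 + (320/1037)·0.80070 + (153/1037)·0.72840 = 0.8329

0.8329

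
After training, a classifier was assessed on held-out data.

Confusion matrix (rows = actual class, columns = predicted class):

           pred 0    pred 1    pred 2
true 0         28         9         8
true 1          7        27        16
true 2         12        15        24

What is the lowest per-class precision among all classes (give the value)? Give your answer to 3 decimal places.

Per-class precision (TP/(TP+FP)):
  0: TP=28, FP=7+12=19 → 28/47 = 0.5957
  1: TP=27, FP=9+15=24 → 27/51 = 0.5294
  2: TP=24, FP=8+16=24 → 24/48 = 0.5000
Lowest is class '2' with precision = 0.500.

0.500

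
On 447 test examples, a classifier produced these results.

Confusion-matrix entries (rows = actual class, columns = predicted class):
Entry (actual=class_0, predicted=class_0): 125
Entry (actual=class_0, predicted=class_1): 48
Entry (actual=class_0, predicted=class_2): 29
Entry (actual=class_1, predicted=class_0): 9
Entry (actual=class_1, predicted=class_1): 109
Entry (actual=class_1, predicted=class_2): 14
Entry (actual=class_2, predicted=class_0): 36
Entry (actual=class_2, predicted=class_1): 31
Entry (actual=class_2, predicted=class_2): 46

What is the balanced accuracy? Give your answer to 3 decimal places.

0.617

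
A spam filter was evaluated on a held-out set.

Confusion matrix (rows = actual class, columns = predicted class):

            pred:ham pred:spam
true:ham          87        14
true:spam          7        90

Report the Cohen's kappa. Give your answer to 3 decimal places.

Observed agreement pₒ = trace/N = 177/198 = 0.8939
Expected agreement pₑ = Σ (rowᵢ·colᵢ)/N² = (101·94 + 97·104)/198² = 0.4995
κ = (pₒ − pₑ)/(1 − pₑ) = (0.8939 − 0.4995)/(1 − 0.4995) = 0.788

0.788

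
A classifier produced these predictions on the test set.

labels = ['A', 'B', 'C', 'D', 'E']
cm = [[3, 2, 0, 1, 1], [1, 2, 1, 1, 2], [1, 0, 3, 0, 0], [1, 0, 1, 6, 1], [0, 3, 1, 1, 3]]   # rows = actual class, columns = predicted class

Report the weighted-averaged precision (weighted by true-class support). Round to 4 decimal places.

0.4837

Per-class precision (TP/(TP+FP)):
  A: TP=3, FP=1+1+1+0=3 → 3/6 = 0.50000
  B: TP=2, FP=2+0+0+3=5 → 2/7 = 0.28571
  C: TP=3, FP=0+1+1+1=3 → 3/6 = 0.50000
  D: TP=6, FP=1+1+0+1=3 → 6/9 = 0.66667
  E: TP=3, FP=1+2+0+1=4 → 3/7 = 0.42857
Weighted-precision = Σ (supportᵢ/N)·precisionᵢ with N=35: (7/35)·0.50000 + (7/35)·0.28571 + (4/35)·0.50000 + (9/35)·0.66667 + (8/35)·0.42857 = 0.4837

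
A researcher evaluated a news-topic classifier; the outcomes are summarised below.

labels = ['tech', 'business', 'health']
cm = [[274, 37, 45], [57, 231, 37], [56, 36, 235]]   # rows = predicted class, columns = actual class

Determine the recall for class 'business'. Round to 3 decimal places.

One-vs-rest for 'business': TP = diagonal; FP = other classes predicted 'business'; FN = 'business' predicted as other.
recall = TP/(TP+FN).
business: TP=231, FN=37+36=73 → 231/304 = 0.7599

0.760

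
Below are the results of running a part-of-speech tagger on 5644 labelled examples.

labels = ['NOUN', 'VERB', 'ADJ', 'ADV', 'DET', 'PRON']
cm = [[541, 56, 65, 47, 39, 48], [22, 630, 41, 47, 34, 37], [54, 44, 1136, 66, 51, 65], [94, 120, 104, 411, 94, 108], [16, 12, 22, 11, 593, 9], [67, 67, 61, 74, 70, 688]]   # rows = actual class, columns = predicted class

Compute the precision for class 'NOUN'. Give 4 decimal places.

0.6814

Take TP from the diagonal, FP from the rest of the 'NOUN' prediction marginal, FN from the rest of the 'NOUN' actual marginal.
precision = TP/(TP+FP).
NOUN: TP=541, FP=22+54+94+16+67=253 → 541/794 = 0.68136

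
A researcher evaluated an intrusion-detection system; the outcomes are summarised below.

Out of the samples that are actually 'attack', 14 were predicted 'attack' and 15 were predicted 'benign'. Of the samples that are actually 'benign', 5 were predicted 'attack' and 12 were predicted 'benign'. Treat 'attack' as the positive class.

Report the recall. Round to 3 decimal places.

0.483

Recall = TP/(TP+FN) = 14/(14+15) = 14/29 = 0.483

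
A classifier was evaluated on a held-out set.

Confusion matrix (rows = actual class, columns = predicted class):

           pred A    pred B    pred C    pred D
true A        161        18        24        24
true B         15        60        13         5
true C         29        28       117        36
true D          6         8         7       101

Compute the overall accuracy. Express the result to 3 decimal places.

0.673

Accuracy = trace / total = (161+60+117+101=439) / 652 = 439/652 = 0.673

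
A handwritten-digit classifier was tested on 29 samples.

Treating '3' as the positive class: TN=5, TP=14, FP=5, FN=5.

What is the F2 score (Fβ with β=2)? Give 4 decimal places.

0.7368

Fβ = (1+β²)·TP / ((1+β²)·TP + β²·FN + FP), with β²=4
= 5·14 / (5·14 + 4·5 + 5) = 0.7368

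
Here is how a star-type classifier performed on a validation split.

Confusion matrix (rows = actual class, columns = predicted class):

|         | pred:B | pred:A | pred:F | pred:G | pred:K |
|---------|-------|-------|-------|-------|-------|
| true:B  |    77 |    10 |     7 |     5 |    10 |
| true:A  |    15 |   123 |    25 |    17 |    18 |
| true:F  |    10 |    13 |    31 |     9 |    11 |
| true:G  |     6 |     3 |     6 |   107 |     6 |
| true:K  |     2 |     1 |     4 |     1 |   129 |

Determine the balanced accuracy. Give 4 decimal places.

0.7048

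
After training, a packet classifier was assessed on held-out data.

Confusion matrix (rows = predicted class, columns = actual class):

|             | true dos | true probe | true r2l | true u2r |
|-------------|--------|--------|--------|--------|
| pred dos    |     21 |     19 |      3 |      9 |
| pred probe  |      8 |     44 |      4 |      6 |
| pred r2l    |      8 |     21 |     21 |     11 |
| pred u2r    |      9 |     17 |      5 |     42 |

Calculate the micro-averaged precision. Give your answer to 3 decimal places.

Micro-averaging pools counts across classes: ΣTP=128, ΣFP=120, ΣFN=120.
Micro-precision = TP/(TP+FP) on pooled counts = 0.516 (equals overall accuracy in single-label multiclass).

0.516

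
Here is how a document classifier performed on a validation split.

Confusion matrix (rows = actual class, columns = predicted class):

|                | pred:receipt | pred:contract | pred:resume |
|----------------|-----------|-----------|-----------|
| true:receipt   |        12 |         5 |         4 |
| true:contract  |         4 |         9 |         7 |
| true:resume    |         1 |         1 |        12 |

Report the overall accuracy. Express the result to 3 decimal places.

Accuracy = trace / total = (12+9+12=33) / 55 = 33/55 = 0.600

0.600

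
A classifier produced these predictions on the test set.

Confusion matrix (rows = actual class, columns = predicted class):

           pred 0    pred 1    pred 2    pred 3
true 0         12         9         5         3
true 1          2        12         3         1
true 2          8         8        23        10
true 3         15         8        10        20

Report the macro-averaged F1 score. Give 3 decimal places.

0.443

Per-class F1 score (2·TP/(2·TP+FP+FN)):
  0: TP=12, FP=2+8+15=25, FN=9+5+3=17 → 24/66 = 0.3636
  1: TP=12, FP=9+8+8=25, FN=2+3+1=6 → 24/55 = 0.4364
  2: TP=23, FP=5+3+10=18, FN=8+8+10=26 → 46/90 = 0.5111
  3: TP=20, FP=3+1+10=14, FN=15+8+10=33 → 40/87 = 0.4598
Macro-F1 score = mean = (0.3636 + 0.4364 + 0.5111 + 0.4598) / 4 = 0.443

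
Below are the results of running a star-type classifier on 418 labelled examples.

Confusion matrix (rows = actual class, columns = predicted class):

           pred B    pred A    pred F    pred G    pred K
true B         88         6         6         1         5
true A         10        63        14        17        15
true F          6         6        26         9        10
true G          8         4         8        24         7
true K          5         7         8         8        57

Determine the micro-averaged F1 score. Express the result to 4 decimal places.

Micro-averaging pools counts across classes: ΣTP=258, ΣFP=160, ΣFN=160.
Micro-F1 score = 2·TP/(2·TP+FP+FN) on pooled counts = 0.6172 (equals overall accuracy in single-label multiclass).

0.6172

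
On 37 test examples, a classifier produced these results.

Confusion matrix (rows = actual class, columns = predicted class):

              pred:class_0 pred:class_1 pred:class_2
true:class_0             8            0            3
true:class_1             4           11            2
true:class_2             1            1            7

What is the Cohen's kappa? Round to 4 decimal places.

Observed agreement pₒ = trace/N = 26/37 = 0.70270
Expected agreement pₑ = Σ (rowᵢ·colᵢ)/N² = (11·13 + 17·12 + 9·12)/37² = 0.33236
κ = (pₒ − pₑ)/(1 − pₑ) = (0.70270 − 0.33236)/(1 − 0.33236) = 0.5547

0.5547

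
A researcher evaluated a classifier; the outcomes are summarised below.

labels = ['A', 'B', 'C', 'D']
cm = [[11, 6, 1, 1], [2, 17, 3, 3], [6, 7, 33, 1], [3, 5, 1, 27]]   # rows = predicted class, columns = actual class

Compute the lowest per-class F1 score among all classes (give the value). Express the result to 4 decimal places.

Per-class F1 score (2·TP/(2·TP+FP+FN)):
  A: TP=11, FP=6+1+1=8, FN=2+6+3=11 → 22/41 = 0.53659
  B: TP=17, FP=2+3+3=8, FN=6+7+5=18 → 34/60 = 0.56667
  C: TP=33, FP=6+7+1=14, FN=1+3+1=5 → 66/85 = 0.77647
  D: TP=27, FP=3+5+1=9, FN=1+3+1=5 → 54/68 = 0.79412
Lowest is class 'A' with F1 score = 0.5366.

0.5366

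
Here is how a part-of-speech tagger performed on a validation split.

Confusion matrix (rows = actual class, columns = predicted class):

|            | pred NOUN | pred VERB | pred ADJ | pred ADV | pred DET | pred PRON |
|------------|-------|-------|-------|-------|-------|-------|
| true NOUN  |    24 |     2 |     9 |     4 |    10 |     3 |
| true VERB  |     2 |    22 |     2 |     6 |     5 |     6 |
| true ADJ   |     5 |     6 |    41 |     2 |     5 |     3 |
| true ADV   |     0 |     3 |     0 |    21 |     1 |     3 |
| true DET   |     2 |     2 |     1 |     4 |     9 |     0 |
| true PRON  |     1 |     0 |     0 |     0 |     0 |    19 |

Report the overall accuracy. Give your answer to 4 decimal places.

0.6099

Accuracy = trace / total = (24+22+41+21+9+19=136) / 223 = 136/223 = 0.6099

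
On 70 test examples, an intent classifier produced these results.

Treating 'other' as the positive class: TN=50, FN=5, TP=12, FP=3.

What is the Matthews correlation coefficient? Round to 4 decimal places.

MCC = (TP·TN − FP·FN) / √((TP+FP)(TP+FN)(TN+FP)(TN+FN))
Numerator = 12·50 − 3·5 = 585
Denominator = √(15·17·53·55) = √743325 = 862.1630
MCC = 585 / 862.1630 = 0.6785

0.6785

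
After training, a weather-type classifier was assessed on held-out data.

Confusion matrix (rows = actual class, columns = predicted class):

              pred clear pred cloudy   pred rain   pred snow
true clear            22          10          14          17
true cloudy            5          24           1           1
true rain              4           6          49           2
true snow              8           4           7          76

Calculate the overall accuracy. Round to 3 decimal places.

0.684

Accuracy = trace / total = (22+24+49+76=171) / 250 = 171/250 = 0.684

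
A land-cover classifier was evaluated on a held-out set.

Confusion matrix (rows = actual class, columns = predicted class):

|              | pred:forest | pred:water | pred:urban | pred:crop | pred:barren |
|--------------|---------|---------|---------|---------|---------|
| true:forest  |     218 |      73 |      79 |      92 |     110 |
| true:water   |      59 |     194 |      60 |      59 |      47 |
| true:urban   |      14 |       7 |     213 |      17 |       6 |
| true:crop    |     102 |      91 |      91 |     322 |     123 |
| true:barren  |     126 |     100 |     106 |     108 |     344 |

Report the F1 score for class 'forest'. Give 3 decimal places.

0.400

Take TP from the diagonal, FP from the rest of the 'forest' prediction marginal, FN from the rest of the 'forest' actual marginal.
F1 score = 2·TP/(2·TP+FP+FN).
forest: TP=218, FP=59+14+102+126=301, FN=73+79+92+110=354 → 436/1091 = 0.3996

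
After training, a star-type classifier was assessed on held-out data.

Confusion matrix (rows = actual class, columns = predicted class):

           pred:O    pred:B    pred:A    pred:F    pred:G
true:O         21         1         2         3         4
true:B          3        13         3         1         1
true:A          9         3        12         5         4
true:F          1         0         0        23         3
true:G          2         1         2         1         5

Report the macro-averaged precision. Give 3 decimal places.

0.586

Per-class precision (TP/(TP+FP)):
  O: TP=21, FP=3+9+1+2=15 → 21/36 = 0.5833
  B: TP=13, FP=1+3+0+1=5 → 13/18 = 0.7222
  A: TP=12, FP=2+3+0+2=7 → 12/19 = 0.6316
  F: TP=23, FP=3+1+5+1=10 → 23/33 = 0.6970
  G: TP=5, FP=4+1+4+3=12 → 5/17 = 0.2941
Macro-precision = mean = (0.5833 + 0.7222 + 0.6316 + 0.6970 + 0.2941) / 5 = 0.586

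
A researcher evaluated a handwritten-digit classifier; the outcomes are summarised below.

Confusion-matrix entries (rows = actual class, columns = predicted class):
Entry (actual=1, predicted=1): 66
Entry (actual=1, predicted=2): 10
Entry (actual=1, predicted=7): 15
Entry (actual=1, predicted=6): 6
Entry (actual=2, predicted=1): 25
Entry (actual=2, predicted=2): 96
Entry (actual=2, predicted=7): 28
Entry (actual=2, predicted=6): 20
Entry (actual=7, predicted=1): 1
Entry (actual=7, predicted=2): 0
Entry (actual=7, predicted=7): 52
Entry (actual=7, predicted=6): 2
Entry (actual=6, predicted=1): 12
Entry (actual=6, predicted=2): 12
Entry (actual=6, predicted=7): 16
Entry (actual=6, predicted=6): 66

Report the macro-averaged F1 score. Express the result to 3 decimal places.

0.653

Per-class F1 score (2·TP/(2·TP+FP+FN)):
  1: TP=66, FP=25+1+12=38, FN=10+15+6=31 → 132/201 = 0.6567
  2: TP=96, FP=10+0+12=22, FN=25+28+20=73 → 192/287 = 0.6690
  7: TP=52, FP=15+28+16=59, FN=1+0+2=3 → 104/166 = 0.6265
  6: TP=66, FP=6+20+2=28, FN=12+12+16=40 → 132/200 = 0.6600
Macro-F1 score = mean = (0.6567 + 0.6690 + 0.6265 + 0.6600) / 4 = 0.653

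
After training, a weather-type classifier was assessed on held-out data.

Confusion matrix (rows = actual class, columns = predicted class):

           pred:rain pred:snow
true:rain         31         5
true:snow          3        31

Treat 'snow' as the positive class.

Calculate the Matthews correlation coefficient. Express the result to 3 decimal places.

MCC = (TP·TN − FP·FN) / √((TP+FP)(TP+FN)(TN+FP)(TN+FN))
Numerator = 31·31 − 5·3 = 946
Denominator = √(36·34·36·34) = √1498176 = 1224.0000
MCC = 946 / 1224.0000 = 0.773

0.773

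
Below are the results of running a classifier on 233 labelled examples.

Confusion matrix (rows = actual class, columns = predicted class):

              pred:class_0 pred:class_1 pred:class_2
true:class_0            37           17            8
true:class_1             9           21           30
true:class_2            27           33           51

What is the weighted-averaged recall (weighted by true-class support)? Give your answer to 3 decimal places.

0.468

Per-class recall (TP/(TP+FN)):
  class_0: TP=37, FN=17+8=25 → 37/62 = 0.5968
  class_1: TP=21, FN=9+30=39 → 21/60 = 0.3500
  class_2: TP=51, FN=27+33=60 → 51/111 = 0.4595
Weighted-recall = Σ (supportᵢ/N)·recallᵢ with N=233: (62/233)·0.5968 + (60/233)·0.3500 + (111/233)·0.4595 = 0.468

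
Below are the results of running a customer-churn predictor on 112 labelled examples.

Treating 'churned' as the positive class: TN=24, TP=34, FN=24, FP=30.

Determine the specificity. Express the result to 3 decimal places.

Specificity = TN/(TN+FP) = 24/(24+30) = 0.444

0.444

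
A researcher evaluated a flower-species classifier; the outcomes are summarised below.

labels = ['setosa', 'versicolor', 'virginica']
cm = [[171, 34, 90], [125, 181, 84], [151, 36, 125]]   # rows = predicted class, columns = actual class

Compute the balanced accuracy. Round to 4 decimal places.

Balanced accuracy = mean of per-class recall.
  setosa: recall = 171/447 = 0.38255
  versicolor: recall = 181/251 = 0.72112
  virginica: recall = 125/299 = 0.41806
Mean = (0.38255 + 0.72112 + 0.41806) / 3 = 0.5072

0.5072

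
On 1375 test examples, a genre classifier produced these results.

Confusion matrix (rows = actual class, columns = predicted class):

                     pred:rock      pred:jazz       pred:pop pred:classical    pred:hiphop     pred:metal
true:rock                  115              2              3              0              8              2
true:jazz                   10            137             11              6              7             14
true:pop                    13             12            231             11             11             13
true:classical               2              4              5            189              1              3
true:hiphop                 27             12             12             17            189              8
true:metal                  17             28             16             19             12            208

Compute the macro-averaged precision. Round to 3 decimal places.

Per-class precision (TP/(TP+FP)):
  rock: TP=115, FP=10+13+2+27+17=69 → 115/184 = 0.6250
  jazz: TP=137, FP=2+12+4+12+28=58 → 137/195 = 0.7026
  pop: TP=231, FP=3+11+5+12+16=47 → 231/278 = 0.8309
  classical: TP=189, FP=0+6+11+17+19=53 → 189/242 = 0.7810
  hiphop: TP=189, FP=8+7+11+1+12=39 → 189/228 = 0.8289
  metal: TP=208, FP=2+14+13+3+8=40 → 208/248 = 0.8387
Macro-precision = mean = (0.6250 + 0.7026 + 0.8309 + 0.7810 + 0.8289 + 0.8387) / 6 = 0.768

0.768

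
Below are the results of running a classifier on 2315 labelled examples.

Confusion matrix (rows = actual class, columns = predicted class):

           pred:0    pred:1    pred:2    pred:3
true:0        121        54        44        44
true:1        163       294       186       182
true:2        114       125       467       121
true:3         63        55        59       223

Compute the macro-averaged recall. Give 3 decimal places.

0.485

Per-class recall (TP/(TP+FN)):
  0: TP=121, FN=54+44+44=142 → 121/263 = 0.4601
  1: TP=294, FN=163+186+182=531 → 294/825 = 0.3564
  2: TP=467, FN=114+125+121=360 → 467/827 = 0.5647
  3: TP=223, FN=63+55+59=177 → 223/400 = 0.5575
Macro-recall = mean = (0.4601 + 0.3564 + 0.5647 + 0.5575) / 4 = 0.485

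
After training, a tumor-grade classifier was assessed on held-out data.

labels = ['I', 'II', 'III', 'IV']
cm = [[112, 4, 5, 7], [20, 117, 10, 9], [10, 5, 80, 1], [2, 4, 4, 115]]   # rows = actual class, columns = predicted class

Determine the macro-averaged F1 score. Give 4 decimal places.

0.8393

Per-class F1 score (2·TP/(2·TP+FP+FN)):
  I: TP=112, FP=20+10+2=32, FN=4+5+7=16 → 224/272 = 0.82353
  II: TP=117, FP=4+5+4=13, FN=20+10+9=39 → 234/286 = 0.81818
  III: TP=80, FP=5+10+4=19, FN=10+5+1=16 → 160/195 = 0.82051
  IV: TP=115, FP=7+9+1=17, FN=2+4+4=10 → 230/257 = 0.89494
Macro-F1 score = mean = (0.82353 + 0.81818 + 0.82051 + 0.89494) / 4 = 0.8393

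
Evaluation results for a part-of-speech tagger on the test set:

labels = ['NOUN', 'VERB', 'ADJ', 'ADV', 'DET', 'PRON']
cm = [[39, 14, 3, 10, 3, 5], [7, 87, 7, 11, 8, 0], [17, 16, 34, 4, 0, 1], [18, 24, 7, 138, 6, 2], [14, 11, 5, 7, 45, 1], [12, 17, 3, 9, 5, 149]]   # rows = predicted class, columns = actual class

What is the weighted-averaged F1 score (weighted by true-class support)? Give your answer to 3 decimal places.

0.655

Per-class F1 score (2·TP/(2·TP+FP+FN)):
  NOUN: TP=39, FP=14+3+10+3+5=35, FN=7+17+18+14+12=68 → 78/181 = 0.4309
  VERB: TP=87, FP=7+7+11+8+0=33, FN=14+16+24+11+17=82 → 174/289 = 0.6021
  ADJ: TP=34, FP=17+16+4+0+1=38, FN=3+7+7+5+3=25 → 68/131 = 0.5191
  ADV: TP=138, FP=18+24+7+6+2=57, FN=10+11+4+7+9=41 → 276/374 = 0.7380
  DET: TP=45, FP=14+11+5+7+1=38, FN=3+8+0+6+5=22 → 90/150 = 0.6000
  PRON: TP=149, FP=12+17+3+9+5=46, FN=5+0+1+2+1=9 → 298/353 = 0.8442
Weighted-F1 score = Σ (supportᵢ/N)·F1 scoreᵢ with N=739: (107/739)·0.4309 + (169/739)·0.6021 + (59/739)·0.5191 + (179/739)·0.7380 + (67/739)·0.6000 + (158/739)·0.8442 = 0.655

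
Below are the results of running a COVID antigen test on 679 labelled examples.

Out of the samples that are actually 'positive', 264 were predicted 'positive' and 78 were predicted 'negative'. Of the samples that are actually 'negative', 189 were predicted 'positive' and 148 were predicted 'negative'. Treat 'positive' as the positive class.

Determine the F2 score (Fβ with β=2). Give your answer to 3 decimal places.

Fβ = (1+β²)·TP / ((1+β²)·TP + β²·FN + FP), with β²=4
= 5·264 / (5·264 + 4·78 + 189) = 0.725

0.725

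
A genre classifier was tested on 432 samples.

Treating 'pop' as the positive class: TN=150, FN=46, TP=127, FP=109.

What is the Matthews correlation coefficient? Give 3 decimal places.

0.308

MCC = (TP·TN − FP·FN) / √((TP+FP)(TP+FN)(TN+FP)(TN+FN))
Numerator = 127·150 − 109·46 = 14036
Denominator = √(236·173·259·196) = √2072592592 = 45525.7355
MCC = 14036 / 45525.7355 = 0.308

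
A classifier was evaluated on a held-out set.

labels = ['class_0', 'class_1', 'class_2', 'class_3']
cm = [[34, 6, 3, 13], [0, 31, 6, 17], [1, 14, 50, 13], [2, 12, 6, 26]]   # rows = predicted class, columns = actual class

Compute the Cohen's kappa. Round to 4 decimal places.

Observed agreement pₒ = trace/N = 141/234 = 0.60256
Expected agreement pₑ = Σ (rowᵢ·colᵢ)/N² = (37·56 + 63·54 + 65·78 + 69·46)/234² = 0.25053
κ = (pₒ − pₑ)/(1 − pₑ) = (0.60256 − 0.25053)/(1 − 0.25053) = 0.4697

0.4697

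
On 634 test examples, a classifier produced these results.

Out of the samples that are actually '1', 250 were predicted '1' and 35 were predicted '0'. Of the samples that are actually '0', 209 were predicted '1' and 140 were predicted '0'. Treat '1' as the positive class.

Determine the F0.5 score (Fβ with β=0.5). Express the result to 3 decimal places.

Fβ = (1+β²)·TP / ((1+β²)·TP + β²·FN + FP), with β²=1/4
= 1.25·250 / (1.25·250 + 0.25·35 + 209) = 0.589

0.589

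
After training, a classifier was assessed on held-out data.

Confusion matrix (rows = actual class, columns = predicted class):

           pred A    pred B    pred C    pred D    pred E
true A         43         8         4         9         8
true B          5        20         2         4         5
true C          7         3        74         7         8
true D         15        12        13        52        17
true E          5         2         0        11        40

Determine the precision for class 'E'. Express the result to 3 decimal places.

precision = TP/(TP+FP).
E: TP=40, FP=8+5+8+17=38 → 40/78 = 0.5128

0.513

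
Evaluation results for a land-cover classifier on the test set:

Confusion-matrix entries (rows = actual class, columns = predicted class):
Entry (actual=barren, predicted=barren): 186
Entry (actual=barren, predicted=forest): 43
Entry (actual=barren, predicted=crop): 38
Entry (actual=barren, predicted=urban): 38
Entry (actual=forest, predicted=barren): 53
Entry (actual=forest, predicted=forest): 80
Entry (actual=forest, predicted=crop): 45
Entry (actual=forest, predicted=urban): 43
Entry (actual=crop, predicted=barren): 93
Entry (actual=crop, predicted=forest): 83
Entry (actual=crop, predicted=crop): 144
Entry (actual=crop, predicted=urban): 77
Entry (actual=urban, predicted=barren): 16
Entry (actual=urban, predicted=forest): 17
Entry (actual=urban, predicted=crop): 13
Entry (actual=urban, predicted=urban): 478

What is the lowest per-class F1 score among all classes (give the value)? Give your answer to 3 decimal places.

Per-class F1 score (2·TP/(2·TP+FP+FN)):
  barren: TP=186, FP=53+93+16=162, FN=43+38+38=119 → 372/653 = 0.5697
  forest: TP=80, FP=43+83+17=143, FN=53+45+43=141 → 160/444 = 0.3604
  crop: TP=144, FP=38+45+13=96, FN=93+83+77=253 → 288/637 = 0.4521
  urban: TP=478, FP=38+43+77=158, FN=16+17+13=46 → 956/1160 = 0.8241
Lowest is class 'forest' with F1 score = 0.360.

0.360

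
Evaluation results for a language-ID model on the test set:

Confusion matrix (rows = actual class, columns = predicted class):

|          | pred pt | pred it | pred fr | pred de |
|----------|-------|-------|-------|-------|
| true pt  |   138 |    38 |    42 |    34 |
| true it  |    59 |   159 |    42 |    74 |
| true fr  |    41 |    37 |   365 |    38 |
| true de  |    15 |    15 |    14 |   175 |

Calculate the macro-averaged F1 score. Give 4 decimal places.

Per-class F1 score (2·TP/(2·TP+FP+FN)):
  pt: TP=138, FP=59+41+15=115, FN=38+42+34=114 → 276/505 = 0.54653
  it: TP=159, FP=38+37+15=90, FN=59+42+74=175 → 318/583 = 0.54545
  fr: TP=365, FP=42+42+14=98, FN=41+37+38=116 → 730/944 = 0.77331
  de: TP=175, FP=34+74+38=146, FN=15+15+14=44 → 350/540 = 0.64815
Macro-F1 score = mean = (0.54653 + 0.54545 + 0.77331 + 0.64815) / 4 = 0.6284

0.6284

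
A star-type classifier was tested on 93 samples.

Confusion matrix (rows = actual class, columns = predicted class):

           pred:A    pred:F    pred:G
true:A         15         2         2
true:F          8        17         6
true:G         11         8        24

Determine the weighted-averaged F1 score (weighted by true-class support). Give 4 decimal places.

0.6070

Per-class F1 score (2·TP/(2·TP+FP+FN)):
  A: TP=15, FP=8+11=19, FN=2+2=4 → 30/53 = 0.56604
  F: TP=17, FP=2+8=10, FN=8+6=14 → 34/58 = 0.58621
  G: TP=24, FP=2+6=8, FN=11+8=19 → 48/75 = 0.64000
Weighted-F1 score = Σ (supportᵢ/N)·F1 scoreᵢ with N=93: (19/93)·0.56604 + (31/93)·0.58621 + (43/93)·0.64000 = 0.6070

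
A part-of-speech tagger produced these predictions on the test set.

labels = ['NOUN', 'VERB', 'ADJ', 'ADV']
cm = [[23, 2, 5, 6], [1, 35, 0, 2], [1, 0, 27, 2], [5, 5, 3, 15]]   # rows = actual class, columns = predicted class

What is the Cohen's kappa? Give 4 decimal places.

0.6750

Observed agreement pₒ = trace/N = 100/132 = 0.75758
Expected agreement pₑ = Σ (rowᵢ·colᵢ)/N² = (36·30 + 38·42 + 30·35 + 28·25)/132² = 0.25402
κ = (pₒ − pₑ)/(1 − pₑ) = (0.75758 − 0.25402)/(1 − 0.25402) = 0.6750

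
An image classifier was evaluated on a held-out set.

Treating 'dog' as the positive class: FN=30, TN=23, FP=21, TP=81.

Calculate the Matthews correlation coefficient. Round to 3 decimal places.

0.240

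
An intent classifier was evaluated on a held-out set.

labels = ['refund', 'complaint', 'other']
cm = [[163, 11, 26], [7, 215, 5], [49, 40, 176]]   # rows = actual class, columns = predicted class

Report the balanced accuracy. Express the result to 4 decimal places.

0.8088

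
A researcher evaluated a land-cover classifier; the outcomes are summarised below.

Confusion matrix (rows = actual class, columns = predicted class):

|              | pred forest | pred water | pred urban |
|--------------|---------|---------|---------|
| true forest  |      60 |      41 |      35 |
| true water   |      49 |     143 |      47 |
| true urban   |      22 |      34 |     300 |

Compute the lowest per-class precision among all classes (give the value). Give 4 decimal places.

0.4580

Per-class precision (TP/(TP+FP)):
  forest: TP=60, FP=49+22=71 → 60/131 = 0.45802
  water: TP=143, FP=41+34=75 → 143/218 = 0.65596
  urban: TP=300, FP=35+47=82 → 300/382 = 0.78534
Lowest is class 'forest' with precision = 0.4580.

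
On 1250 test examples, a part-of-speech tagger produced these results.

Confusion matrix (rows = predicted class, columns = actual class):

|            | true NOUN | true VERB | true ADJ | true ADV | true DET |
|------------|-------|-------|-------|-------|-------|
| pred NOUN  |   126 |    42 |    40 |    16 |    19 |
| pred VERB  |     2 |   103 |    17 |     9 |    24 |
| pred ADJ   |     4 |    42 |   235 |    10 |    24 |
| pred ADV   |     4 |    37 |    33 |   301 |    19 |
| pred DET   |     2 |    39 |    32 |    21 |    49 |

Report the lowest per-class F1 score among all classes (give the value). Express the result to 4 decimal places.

Per-class F1 score (2·TP/(2·TP+FP+FN)):
  NOUN: TP=126, FP=42+40+16+19=117, FN=2+4+4+2=12 → 252/381 = 0.66142
  VERB: TP=103, FP=2+17+9+24=52, FN=42+42+37+39=160 → 206/418 = 0.49282
  ADJ: TP=235, FP=4+42+10+24=80, FN=40+17+33+32=122 → 470/672 = 0.69940
  ADV: TP=301, FP=4+37+33+19=93, FN=16+9+10+21=56 → 602/751 = 0.80160
  DET: TP=49, FP=2+39+32+21=94, FN=19+24+24+19=86 → 98/278 = 0.35252
Lowest is class 'DET' with F1 score = 0.3525.

0.3525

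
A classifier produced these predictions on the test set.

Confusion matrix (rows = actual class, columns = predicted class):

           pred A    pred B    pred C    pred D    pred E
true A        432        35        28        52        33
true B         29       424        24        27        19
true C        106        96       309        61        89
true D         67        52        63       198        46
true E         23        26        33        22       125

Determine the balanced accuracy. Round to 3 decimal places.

Balanced accuracy = mean of per-class recall.
  A: recall = 432/580 = 0.7448
  B: recall = 424/523 = 0.8107
  C: recall = 309/661 = 0.4675
  D: recall = 198/426 = 0.4648
  E: recall = 125/229 = 0.5459
Mean = (0.7448 + 0.8107 + 0.4675 + 0.4648 + 0.5459) / 5 = 0.607

0.607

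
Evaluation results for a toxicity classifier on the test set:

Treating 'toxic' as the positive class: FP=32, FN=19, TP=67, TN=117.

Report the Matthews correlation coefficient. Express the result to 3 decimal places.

0.551

MCC = (TP·TN − FP·FN) / √((TP+FP)(TP+FN)(TN+FP)(TN+FN))
Numerator = 67·117 − 32·19 = 7231
Denominator = √(99·86·149·136) = √172527696 = 13134.9799
MCC = 7231 / 13134.9799 = 0.551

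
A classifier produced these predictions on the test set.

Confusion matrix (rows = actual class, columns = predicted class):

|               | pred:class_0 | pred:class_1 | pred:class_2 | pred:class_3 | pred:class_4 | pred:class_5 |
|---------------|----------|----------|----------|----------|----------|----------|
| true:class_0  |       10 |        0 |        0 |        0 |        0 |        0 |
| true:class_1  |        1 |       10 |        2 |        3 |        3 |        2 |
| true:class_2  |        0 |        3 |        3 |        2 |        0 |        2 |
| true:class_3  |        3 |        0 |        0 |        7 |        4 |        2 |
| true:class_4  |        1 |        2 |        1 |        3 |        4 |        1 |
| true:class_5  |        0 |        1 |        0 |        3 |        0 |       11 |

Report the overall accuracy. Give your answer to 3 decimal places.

Accuracy = trace / total = (10+10+3+7+4+11=45) / 84 = 45/84 = 0.536

0.536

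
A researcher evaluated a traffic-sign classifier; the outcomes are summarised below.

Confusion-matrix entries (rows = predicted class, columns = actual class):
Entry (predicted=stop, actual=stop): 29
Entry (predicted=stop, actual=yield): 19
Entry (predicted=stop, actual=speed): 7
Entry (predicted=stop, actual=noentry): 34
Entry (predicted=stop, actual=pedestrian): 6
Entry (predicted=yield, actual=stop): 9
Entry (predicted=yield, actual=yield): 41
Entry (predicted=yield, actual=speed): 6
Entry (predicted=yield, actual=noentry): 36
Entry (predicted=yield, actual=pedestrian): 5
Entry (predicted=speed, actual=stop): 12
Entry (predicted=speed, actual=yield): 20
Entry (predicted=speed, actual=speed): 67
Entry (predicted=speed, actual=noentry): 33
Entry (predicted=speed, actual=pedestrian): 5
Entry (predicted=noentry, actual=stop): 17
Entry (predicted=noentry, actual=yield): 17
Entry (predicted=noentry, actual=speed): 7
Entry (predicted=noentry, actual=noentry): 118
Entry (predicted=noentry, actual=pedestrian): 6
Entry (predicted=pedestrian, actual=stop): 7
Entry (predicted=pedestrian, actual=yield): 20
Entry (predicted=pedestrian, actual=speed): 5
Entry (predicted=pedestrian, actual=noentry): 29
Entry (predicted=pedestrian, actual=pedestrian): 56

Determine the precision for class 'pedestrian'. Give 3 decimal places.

precision = TP/(TP+FP).
pedestrian: TP=56, FP=7+20+5+29=61 → 56/117 = 0.4786

0.479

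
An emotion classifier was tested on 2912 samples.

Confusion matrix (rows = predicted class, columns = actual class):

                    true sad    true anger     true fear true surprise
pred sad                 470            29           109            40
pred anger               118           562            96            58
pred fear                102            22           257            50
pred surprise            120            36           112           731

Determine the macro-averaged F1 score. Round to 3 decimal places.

0.673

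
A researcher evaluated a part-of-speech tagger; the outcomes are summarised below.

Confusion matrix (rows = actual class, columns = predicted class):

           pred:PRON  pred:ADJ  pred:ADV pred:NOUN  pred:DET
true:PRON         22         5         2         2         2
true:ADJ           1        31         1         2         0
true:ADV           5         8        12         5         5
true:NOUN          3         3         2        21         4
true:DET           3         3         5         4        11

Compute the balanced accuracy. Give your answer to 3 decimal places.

Balanced accuracy = mean of per-class recall.
  PRON: recall = 22/33 = 0.6667
  ADJ: recall = 31/35 = 0.8857
  ADV: recall = 12/35 = 0.3429
  NOUN: recall = 21/33 = 0.6364
  DET: recall = 11/26 = 0.4231
Mean = (0.6667 + 0.8857 + 0.3429 + 0.6364 + 0.4231) / 5 = 0.591

0.591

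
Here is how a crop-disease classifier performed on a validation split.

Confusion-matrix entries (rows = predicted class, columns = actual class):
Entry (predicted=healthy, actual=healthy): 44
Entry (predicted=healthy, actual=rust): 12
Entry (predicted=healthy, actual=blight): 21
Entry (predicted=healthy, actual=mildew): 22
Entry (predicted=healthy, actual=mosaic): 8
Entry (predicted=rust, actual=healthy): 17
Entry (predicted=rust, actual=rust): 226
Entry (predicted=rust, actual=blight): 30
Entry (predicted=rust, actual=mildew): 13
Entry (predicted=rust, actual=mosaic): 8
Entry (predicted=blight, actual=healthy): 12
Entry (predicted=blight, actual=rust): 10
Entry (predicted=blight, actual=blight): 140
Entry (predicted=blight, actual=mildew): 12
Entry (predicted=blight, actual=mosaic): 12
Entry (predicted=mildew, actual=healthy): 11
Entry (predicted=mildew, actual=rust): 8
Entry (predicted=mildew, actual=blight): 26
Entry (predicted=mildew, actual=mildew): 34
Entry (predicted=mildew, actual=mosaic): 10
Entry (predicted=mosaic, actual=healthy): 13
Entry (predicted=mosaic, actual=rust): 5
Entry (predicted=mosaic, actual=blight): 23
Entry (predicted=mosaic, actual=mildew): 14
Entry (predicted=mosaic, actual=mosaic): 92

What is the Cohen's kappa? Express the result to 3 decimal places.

0.544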